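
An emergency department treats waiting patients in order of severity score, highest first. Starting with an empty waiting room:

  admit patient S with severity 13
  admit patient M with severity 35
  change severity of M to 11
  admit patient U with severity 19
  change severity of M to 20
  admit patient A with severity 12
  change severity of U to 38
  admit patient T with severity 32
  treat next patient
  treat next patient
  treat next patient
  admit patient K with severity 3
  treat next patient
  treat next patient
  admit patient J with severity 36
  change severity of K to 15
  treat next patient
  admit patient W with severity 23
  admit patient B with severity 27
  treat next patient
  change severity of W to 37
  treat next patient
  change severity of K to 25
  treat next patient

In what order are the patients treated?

add S (severity 13) → {S:13}
add M (severity 35) → {M:35, S:13}
update M to severity 11 → {S:13, M:11}
add U (severity 19) → {U:19, S:13, M:11}
update M to severity 20 → {M:20, U:19, S:13}
add A (severity 12) → {M:20, U:19, S:13, A:12}
update U to severity 38 → {U:38, M:20, S:13, A:12}
add T (severity 32) → {U:38, T:32, M:20, S:13, A:12}
treat next patient → U; now {T:32, M:20, S:13, A:12}
treat next patient → T; now {M:20, S:13, A:12}
treat next patient → M; now {S:13, A:12}
add K (severity 3) → {S:13, A:12, K:3}
treat next patient → S; now {A:12, K:3}
treat next patient → A; now {K:3}
add J (severity 36) → {J:36, K:3}
update K to severity 15 → {J:36, K:15}
treat next patient → J; now {K:15}
add W (severity 23) → {W:23, K:15}
add B (severity 27) → {B:27, W:23, K:15}
treat next patient → B; now {W:23, K:15}
update W to severity 37 → {W:37, K:15}
treat next patient → W; now {K:15}
update K to severity 25 → {K:25}
treat next patient → K; now {}

U, T, M, S, A, J, B, W, K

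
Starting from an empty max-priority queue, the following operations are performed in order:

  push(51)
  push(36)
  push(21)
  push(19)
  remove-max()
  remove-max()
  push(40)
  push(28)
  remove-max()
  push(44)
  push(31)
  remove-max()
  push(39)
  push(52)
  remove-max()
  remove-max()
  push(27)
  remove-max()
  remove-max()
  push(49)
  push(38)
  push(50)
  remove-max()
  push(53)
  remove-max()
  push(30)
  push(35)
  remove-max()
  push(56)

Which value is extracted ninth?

50

insert 51 → {51}
insert 36 → {51, 36}
insert 21 → {51, 36, 21}
insert 19 → {51, 36, 21, 19}
remove-max → 51; now {36, 21, 19}
remove-max → 36; now {21, 19}
insert 40 → {40, 21, 19}
insert 28 → {40, 28, 21, 19}
remove-max → 40; now {28, 21, 19}
insert 44 → {44, 28, 21, 19}
insert 31 → {44, 31, 28, 21, 19}
remove-max → 44; now {31, 28, 21, 19}
insert 39 → {39, 31, 28, 21, 19}
insert 52 → {52, 39, 31, 28, 21, 19}
remove-max → 52; now {39, 31, 28, 21, 19}
remove-max → 39; now {31, 28, 21, 19}
insert 27 → {31, 28, 27, 21, 19}
remove-max → 31; now {28, 27, 21, 19}
remove-max → 28; now {27, 21, 19}
insert 49 → {49, 27, 21, 19}
insert 38 → {49, 38, 27, 21, 19}
insert 50 → {50, 49, 38, 27, 21, 19}
remove-max → 50; now {49, 38, 27, 21, 19}
insert 53 → {53, 49, 38, 27, 21, 19}
remove-max → 53; now {49, 38, 27, 21, 19}
insert 30 → {49, 38, 30, 27, 21, 19}
insert 35 → {49, 38, 35, 30, 27, 21, 19}
remove-max → 49; now {38, 35, 30, 27, 21, 19}
insert 56 → {56, 38, 35, 30, 27, 21, 19}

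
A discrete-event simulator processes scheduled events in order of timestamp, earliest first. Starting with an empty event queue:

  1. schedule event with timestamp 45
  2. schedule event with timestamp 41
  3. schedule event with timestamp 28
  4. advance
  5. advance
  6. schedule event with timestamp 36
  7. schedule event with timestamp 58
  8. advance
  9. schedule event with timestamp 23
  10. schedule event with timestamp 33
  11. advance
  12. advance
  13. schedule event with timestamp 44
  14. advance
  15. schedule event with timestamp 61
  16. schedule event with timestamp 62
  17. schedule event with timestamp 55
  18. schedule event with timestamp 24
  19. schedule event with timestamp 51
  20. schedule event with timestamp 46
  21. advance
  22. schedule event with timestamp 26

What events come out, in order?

[28, 41, 36, 23, 33, 44, 24]

insert 45 → {45}
insert 41 → {41, 45}
insert 28 → {28, 41, 45}
advance → 28; now {41, 45}
advance → 41; now {45}
insert 36 → {36, 45}
insert 58 → {36, 45, 58}
advance → 36; now {45, 58}
insert 23 → {23, 45, 58}
insert 33 → {23, 33, 45, 58}
advance → 23; now {33, 45, 58}
advance → 33; now {45, 58}
insert 44 → {44, 45, 58}
advance → 44; now {45, 58}
insert 61 → {45, 58, 61}
insert 62 → {45, 58, 61, 62}
insert 55 → {45, 55, 58, 61, 62}
insert 24 → {24, 45, 55, 58, 61, 62}
insert 51 → {24, 45, 51, 55, 58, 61, 62}
insert 46 → {24, 45, 46, 51, 55, 58, 61, 62}
advance → 24; now {45, 46, 51, 55, 58, 61, 62}
insert 26 → {26, 45, 46, 51, 55, 58, 61, 62}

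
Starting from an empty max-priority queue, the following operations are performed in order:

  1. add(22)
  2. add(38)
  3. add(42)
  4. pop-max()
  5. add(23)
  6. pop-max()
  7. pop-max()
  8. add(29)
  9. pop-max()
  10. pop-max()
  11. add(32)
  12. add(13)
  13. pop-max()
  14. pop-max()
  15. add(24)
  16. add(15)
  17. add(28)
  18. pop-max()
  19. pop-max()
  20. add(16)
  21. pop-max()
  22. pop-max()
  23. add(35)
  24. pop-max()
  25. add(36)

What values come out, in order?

[42, 38, 23, 29, 22, 32, 13, 28, 24, 16, 15, 35]

insert 22 → {22}
insert 38 → {38, 22}
insert 42 → {42, 38, 22}
pop-max → 42; now {38, 22}
insert 23 → {38, 23, 22}
pop-max → 38; now {23, 22}
pop-max → 23; now {22}
insert 29 → {29, 22}
pop-max → 29; now {22}
pop-max → 22; now {}
insert 32 → {32}
insert 13 → {32, 13}
pop-max → 32; now {13}
pop-max → 13; now {}
insert 24 → {24}
insert 15 → {24, 15}
insert 28 → {28, 24, 15}
pop-max → 28; now {24, 15}
pop-max → 24; now {15}
insert 16 → {16, 15}
pop-max → 16; now {15}
pop-max → 15; now {}
insert 35 → {35}
pop-max → 35; now {}
insert 36 → {36}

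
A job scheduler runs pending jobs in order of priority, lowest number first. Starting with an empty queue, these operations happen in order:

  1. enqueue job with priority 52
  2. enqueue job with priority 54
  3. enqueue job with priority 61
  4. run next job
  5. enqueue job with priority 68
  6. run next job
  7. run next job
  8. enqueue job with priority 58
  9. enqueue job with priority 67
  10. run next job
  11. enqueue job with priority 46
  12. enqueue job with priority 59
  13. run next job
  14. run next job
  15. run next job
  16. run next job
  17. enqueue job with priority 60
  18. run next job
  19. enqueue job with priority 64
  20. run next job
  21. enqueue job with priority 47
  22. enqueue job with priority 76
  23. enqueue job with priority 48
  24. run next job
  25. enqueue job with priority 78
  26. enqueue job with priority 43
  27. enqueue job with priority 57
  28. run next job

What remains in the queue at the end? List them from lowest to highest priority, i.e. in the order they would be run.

48 → 57 → 76 → 78

insert 52 → {52}
insert 54 → {52, 54}
insert 61 → {52, 54, 61}
run next job → 52; now {54, 61}
insert 68 → {54, 61, 68}
run next job → 54; now {61, 68}
run next job → 61; now {68}
insert 58 → {58, 68}
insert 67 → {58, 67, 68}
run next job → 58; now {67, 68}
insert 46 → {46, 67, 68}
insert 59 → {46, 59, 67, 68}
run next job → 46; now {59, 67, 68}
run next job → 59; now {67, 68}
run next job → 67; now {68}
run next job → 68; now {}
insert 60 → {60}
run next job → 60; now {}
insert 64 → {64}
run next job → 64; now {}
insert 47 → {47}
insert 76 → {47, 76}
insert 48 → {47, 48, 76}
run next job → 47; now {48, 76}
insert 78 → {48, 76, 78}
insert 43 → {43, 48, 76, 78}
insert 57 → {43, 48, 57, 76, 78}
run next job → 43; now {48, 57, 76, 78}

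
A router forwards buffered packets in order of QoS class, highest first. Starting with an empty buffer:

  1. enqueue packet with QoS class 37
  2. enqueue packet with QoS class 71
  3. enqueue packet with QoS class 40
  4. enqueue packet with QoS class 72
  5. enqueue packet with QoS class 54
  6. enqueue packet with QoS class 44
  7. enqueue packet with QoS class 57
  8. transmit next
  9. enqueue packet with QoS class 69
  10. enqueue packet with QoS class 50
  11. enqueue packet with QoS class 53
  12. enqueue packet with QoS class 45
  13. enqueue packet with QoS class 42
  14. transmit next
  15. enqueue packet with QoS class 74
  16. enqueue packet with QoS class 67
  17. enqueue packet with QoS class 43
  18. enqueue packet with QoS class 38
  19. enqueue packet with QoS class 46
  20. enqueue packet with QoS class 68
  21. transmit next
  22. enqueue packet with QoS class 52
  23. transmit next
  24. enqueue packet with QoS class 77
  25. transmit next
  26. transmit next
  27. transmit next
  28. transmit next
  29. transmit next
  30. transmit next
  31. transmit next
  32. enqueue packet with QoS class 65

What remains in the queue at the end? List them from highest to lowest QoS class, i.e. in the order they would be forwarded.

65 → 50 → 46 → 45 → 44 → 43 → 42 → 40 → 38 → 37

insert 37 → {37}
insert 71 → {71, 37}
insert 40 → {71, 40, 37}
insert 72 → {72, 71, 40, 37}
insert 54 → {72, 71, 54, 40, 37}
insert 44 → {72, 71, 54, 44, 40, 37}
insert 57 → {72, 71, 57, 54, 44, 40, 37}
transmit next → 72; now {71, 57, 54, 44, 40, 37}
insert 69 → {71, 69, 57, 54, 44, 40, 37}
insert 50 → {71, 69, 57, 54, 50, 44, 40, 37}
insert 53 → {71, 69, 57, 54, 53, 50, 44, 40, 37}
insert 45 → {71, 69, 57, 54, 53, 50, 45, 44, 40, 37}
insert 42 → {71, 69, 57, 54, 53, 50, 45, 44, 42, 40, 37}
transmit next → 71; now {69, 57, 54, 53, 50, 45, 44, 42, 40, 37}
insert 74 → {74, 69, 57, 54, 53, 50, 45, 44, 42, 40, 37}
insert 67 → {74, 69, 67, 57, 54, 53, 50, 45, 44, 42, 40, 37}
insert 43 → {74, 69, 67, 57, 54, 53, 50, 45, 44, 43, 42, 40, 37}
insert 38 → {74, 69, 67, 57, 54, 53, 50, 45, 44, 43, 42, 40, 38, 37}
insert 46 → {74, 69, 67, 57, 54, 53, 50, 46, 45, 44, 43, 42, 40, 38, 37}
insert 68 → {74, 69, 68, 67, 57, 54, 53, 50, 46, 45, 44, 43, 42, 40, 38, 37}
transmit next → 74; now {69, 68, 67, 57, 54, 53, 50, 46, 45, 44, 43, 42, 40, 38, 37}
insert 52 → {69, 68, 67, 57, 54, 53, 52, 50, 46, 45, 44, 43, 42, 40, 38, 37}
transmit next → 69; now {68, 67, 57, 54, 53, 52, 50, 46, 45, 44, 43, 42, 40, 38, 37}
insert 77 → {77, 68, 67, 57, 54, 53, 52, 50, 46, 45, 44, 43, 42, 40, 38, 37}
transmit next → 77; now {68, 67, 57, 54, 53, 52, 50, 46, 45, 44, 43, 42, 40, 38, 37}
transmit next → 68; now {67, 57, 54, 53, 52, 50, 46, 45, 44, 43, 42, 40, 38, 37}
transmit next → 67; now {57, 54, 53, 52, 50, 46, 45, 44, 43, 42, 40, 38, 37}
transmit next → 57; now {54, 53, 52, 50, 46, 45, 44, 43, 42, 40, 38, 37}
transmit next → 54; now {53, 52, 50, 46, 45, 44, 43, 42, 40, 38, 37}
transmit next → 53; now {52, 50, 46, 45, 44, 43, 42, 40, 38, 37}
transmit next → 52; now {50, 46, 45, 44, 43, 42, 40, 38, 37}
insert 65 → {65, 50, 46, 45, 44, 43, 42, 40, 38, 37}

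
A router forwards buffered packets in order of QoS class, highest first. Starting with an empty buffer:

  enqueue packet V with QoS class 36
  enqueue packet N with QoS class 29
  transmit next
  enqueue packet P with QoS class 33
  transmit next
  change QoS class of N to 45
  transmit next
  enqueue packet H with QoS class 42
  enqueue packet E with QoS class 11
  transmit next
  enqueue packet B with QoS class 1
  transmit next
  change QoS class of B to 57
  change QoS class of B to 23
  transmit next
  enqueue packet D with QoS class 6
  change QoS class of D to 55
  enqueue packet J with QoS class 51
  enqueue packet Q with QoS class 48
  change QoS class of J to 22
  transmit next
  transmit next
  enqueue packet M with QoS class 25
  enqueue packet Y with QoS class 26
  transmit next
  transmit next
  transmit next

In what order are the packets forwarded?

V → P → N → H → E → B → D → Q → Y → M → J

add V (QoS class 36) → {V:36}
add N (QoS class 29) → {V:36, N:29}
transmit next → V; now {N:29}
add P (QoS class 33) → {P:33, N:29}
transmit next → P; now {N:29}
update N to QoS class 45 → {N:45}
transmit next → N; now {}
add H (QoS class 42) → {H:42}
add E (QoS class 11) → {H:42, E:11}
transmit next → H; now {E:11}
add B (QoS class 1) → {E:11, B:1}
transmit next → E; now {B:1}
update B to QoS class 57 → {B:57}
update B to QoS class 23 → {B:23}
transmit next → B; now {}
add D (QoS class 6) → {D:6}
update D to QoS class 55 → {D:55}
add J (QoS class 51) → {D:55, J:51}
add Q (QoS class 48) → {D:55, J:51, Q:48}
update J to QoS class 22 → {D:55, Q:48, J:22}
transmit next → D; now {Q:48, J:22}
transmit next → Q; now {J:22}
add M (QoS class 25) → {M:25, J:22}
add Y (QoS class 26) → {Y:26, M:25, J:22}
transmit next → Y; now {M:25, J:22}
transmit next → M; now {J:22}
transmit next → J; now {}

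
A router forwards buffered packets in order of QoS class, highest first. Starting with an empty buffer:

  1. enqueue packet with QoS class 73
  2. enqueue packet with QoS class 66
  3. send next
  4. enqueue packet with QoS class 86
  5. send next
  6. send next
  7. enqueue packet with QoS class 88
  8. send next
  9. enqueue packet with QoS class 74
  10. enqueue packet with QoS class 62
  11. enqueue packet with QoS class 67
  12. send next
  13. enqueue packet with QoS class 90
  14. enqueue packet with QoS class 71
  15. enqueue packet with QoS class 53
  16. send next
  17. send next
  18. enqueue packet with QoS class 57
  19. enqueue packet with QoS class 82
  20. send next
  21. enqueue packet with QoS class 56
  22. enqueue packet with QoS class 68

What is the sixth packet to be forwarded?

90

insert 73 → {73}
insert 66 → {73, 66}
send next → 73; now {66}
insert 86 → {86, 66}
send next → 86; now {66}
send next → 66; now {}
insert 88 → {88}
send next → 88; now {}
insert 74 → {74}
insert 62 → {74, 62}
insert 67 → {74, 67, 62}
send next → 74; now {67, 62}
insert 90 → {90, 67, 62}
insert 71 → {90, 71, 67, 62}
insert 53 → {90, 71, 67, 62, 53}
send next → 90; now {71, 67, 62, 53}
send next → 71; now {67, 62, 53}
insert 57 → {67, 62, 57, 53}
insert 82 → {82, 67, 62, 57, 53}
send next → 82; now {67, 62, 57, 53}
insert 56 → {67, 62, 57, 56, 53}
insert 68 → {68, 67, 62, 57, 56, 53}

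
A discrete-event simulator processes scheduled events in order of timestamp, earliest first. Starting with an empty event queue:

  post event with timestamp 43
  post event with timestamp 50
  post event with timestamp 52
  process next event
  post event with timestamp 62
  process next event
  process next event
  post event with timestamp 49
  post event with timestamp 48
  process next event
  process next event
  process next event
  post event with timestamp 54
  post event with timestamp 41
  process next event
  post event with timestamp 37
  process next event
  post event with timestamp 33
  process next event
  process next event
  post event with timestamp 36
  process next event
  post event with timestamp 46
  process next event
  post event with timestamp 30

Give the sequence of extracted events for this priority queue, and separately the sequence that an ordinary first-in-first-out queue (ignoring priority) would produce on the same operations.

insert 43 → {43}
insert 50 → {43, 50}
insert 52 → {43, 50, 52}
process next event → 43; now {50, 52}
insert 62 → {50, 52, 62}
process next event → 50; now {52, 62}
process next event → 52; now {62}
insert 49 → {49, 62}
insert 48 → {48, 49, 62}
process next event → 48; now {49, 62}
process next event → 49; now {62}
process next event → 62; now {}
insert 54 → {54}
insert 41 → {41, 54}
process next event → 41; now {54}
insert 37 → {37, 54}
process next event → 37; now {54}
insert 33 → {33, 54}
process next event → 33; now {54}
process next event → 54; now {}
insert 36 → {36}
process next event → 36; now {}
insert 46 → {46}
process next event → 46; now {}
insert 30 → {30}

priority queue: 43 → 50 → 52 → 48 → 49 → 62 → 41 → 37 → 33 → 54 → 36 → 46; FIFO queue: [43, 50, 52, 62, 49, 48, 54, 41, 37, 33, 36, 46]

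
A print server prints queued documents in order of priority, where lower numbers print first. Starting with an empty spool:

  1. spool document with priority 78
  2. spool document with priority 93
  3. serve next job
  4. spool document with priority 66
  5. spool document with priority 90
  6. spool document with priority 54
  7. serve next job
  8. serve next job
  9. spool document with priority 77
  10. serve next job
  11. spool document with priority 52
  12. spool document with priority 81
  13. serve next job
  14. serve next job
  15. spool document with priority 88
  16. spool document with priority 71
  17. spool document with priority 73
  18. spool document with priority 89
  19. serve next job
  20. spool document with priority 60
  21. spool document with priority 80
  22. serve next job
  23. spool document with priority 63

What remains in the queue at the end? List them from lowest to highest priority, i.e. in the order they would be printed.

[63, 73, 80, 88, 89, 90, 93]

insert 78 → {78}
insert 93 → {78, 93}
serve next job → 78; now {93}
insert 66 → {66, 93}
insert 90 → {66, 90, 93}
insert 54 → {54, 66, 90, 93}
serve next job → 54; now {66, 90, 93}
serve next job → 66; now {90, 93}
insert 77 → {77, 90, 93}
serve next job → 77; now {90, 93}
insert 52 → {52, 90, 93}
insert 81 → {52, 81, 90, 93}
serve next job → 52; now {81, 90, 93}
serve next job → 81; now {90, 93}
insert 88 → {88, 90, 93}
insert 71 → {71, 88, 90, 93}
insert 73 → {71, 73, 88, 90, 93}
insert 89 → {71, 73, 88, 89, 90, 93}
serve next job → 71; now {73, 88, 89, 90, 93}
insert 60 → {60, 73, 88, 89, 90, 93}
insert 80 → {60, 73, 80, 88, 89, 90, 93}
serve next job → 60; now {73, 80, 88, 89, 90, 93}
insert 63 → {63, 73, 80, 88, 89, 90, 93}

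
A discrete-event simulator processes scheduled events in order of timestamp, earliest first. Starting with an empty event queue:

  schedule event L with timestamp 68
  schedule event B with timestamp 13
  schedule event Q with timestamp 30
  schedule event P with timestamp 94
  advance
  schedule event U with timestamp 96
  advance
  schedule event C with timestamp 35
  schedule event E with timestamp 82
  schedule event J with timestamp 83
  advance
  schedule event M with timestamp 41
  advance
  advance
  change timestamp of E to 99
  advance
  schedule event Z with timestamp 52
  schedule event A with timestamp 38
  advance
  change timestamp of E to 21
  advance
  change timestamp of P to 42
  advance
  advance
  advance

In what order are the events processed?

add L (timestamp 68) → {L:68}
add B (timestamp 13) → {B:13, L:68}
add Q (timestamp 30) → {B:13, Q:30, L:68}
add P (timestamp 94) → {B:13, Q:30, L:68, P:94}
advance → B; now {Q:30, L:68, P:94}
add U (timestamp 96) → {Q:30, L:68, P:94, U:96}
advance → Q; now {L:68, P:94, U:96}
add C (timestamp 35) → {C:35, L:68, P:94, U:96}
add E (timestamp 82) → {C:35, L:68, E:82, P:94, U:96}
add J (timestamp 83) → {C:35, L:68, E:82, J:83, P:94, U:96}
advance → C; now {L:68, E:82, J:83, P:94, U:96}
add M (timestamp 41) → {M:41, L:68, E:82, J:83, P:94, U:96}
advance → M; now {L:68, E:82, J:83, P:94, U:96}
advance → L; now {E:82, J:83, P:94, U:96}
update E to timestamp 99 → {J:83, P:94, U:96, E:99}
advance → J; now {P:94, U:96, E:99}
add Z (timestamp 52) → {Z:52, P:94, U:96, E:99}
add A (timestamp 38) → {A:38, Z:52, P:94, U:96, E:99}
advance → A; now {Z:52, P:94, U:96, E:99}
update E to timestamp 21 → {E:21, Z:52, P:94, U:96}
advance → E; now {Z:52, P:94, U:96}
update P to timestamp 42 → {P:42, Z:52, U:96}
advance → P; now {Z:52, U:96}
advance → Z; now {U:96}
advance → U; now {}

[B, Q, C, M, L, J, A, E, P, Z, U]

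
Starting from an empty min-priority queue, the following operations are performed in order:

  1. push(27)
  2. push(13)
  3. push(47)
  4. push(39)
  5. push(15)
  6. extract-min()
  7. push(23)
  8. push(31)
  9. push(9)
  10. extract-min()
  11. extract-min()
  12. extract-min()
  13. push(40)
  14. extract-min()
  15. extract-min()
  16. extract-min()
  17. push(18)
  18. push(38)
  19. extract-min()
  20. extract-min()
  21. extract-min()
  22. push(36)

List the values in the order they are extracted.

[13, 9, 15, 23, 27, 31, 39, 18, 38, 40]

insert 27 → {27}
insert 13 → {13, 27}
insert 47 → {13, 27, 47}
insert 39 → {13, 27, 39, 47}
insert 15 → {13, 15, 27, 39, 47}
extract-min → 13; now {15, 27, 39, 47}
insert 23 → {15, 23, 27, 39, 47}
insert 31 → {15, 23, 27, 31, 39, 47}
insert 9 → {9, 15, 23, 27, 31, 39, 47}
extract-min → 9; now {15, 23, 27, 31, 39, 47}
extract-min → 15; now {23, 27, 31, 39, 47}
extract-min → 23; now {27, 31, 39, 47}
insert 40 → {27, 31, 39, 40, 47}
extract-min → 27; now {31, 39, 40, 47}
extract-min → 31; now {39, 40, 47}
extract-min → 39; now {40, 47}
insert 18 → {18, 40, 47}
insert 38 → {18, 38, 40, 47}
extract-min → 18; now {38, 40, 47}
extract-min → 38; now {40, 47}
extract-min → 40; now {47}
insert 36 → {36, 47}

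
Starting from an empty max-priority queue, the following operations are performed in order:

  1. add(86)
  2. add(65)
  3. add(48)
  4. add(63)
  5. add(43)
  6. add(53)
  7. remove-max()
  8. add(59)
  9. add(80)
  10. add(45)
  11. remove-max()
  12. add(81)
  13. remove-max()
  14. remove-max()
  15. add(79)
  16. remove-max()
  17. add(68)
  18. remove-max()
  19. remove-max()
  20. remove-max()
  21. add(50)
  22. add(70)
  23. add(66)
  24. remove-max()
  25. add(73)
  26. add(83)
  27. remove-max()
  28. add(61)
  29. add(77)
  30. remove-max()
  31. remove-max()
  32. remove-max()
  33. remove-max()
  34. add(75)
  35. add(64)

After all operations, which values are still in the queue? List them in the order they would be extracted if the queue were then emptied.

insert 86 → {86}
insert 65 → {86, 65}
insert 48 → {86, 65, 48}
insert 63 → {86, 65, 63, 48}
insert 43 → {86, 65, 63, 48, 43}
insert 53 → {86, 65, 63, 53, 48, 43}
remove-max → 86; now {65, 63, 53, 48, 43}
insert 59 → {65, 63, 59, 53, 48, 43}
insert 80 → {80, 65, 63, 59, 53, 48, 43}
insert 45 → {80, 65, 63, 59, 53, 48, 45, 43}
remove-max → 80; now {65, 63, 59, 53, 48, 45, 43}
insert 81 → {81, 65, 63, 59, 53, 48, 45, 43}
remove-max → 81; now {65, 63, 59, 53, 48, 45, 43}
remove-max → 65; now {63, 59, 53, 48, 45, 43}
insert 79 → {79, 63, 59, 53, 48, 45, 43}
remove-max → 79; now {63, 59, 53, 48, 45, 43}
insert 68 → {68, 63, 59, 53, 48, 45, 43}
remove-max → 68; now {63, 59, 53, 48, 45, 43}
remove-max → 63; now {59, 53, 48, 45, 43}
remove-max → 59; now {53, 48, 45, 43}
insert 50 → {53, 50, 48, 45, 43}
insert 70 → {70, 53, 50, 48, 45, 43}
insert 66 → {70, 66, 53, 50, 48, 45, 43}
remove-max → 70; now {66, 53, 50, 48, 45, 43}
insert 73 → {73, 66, 53, 50, 48, 45, 43}
insert 83 → {83, 73, 66, 53, 50, 48, 45, 43}
remove-max → 83; now {73, 66, 53, 50, 48, 45, 43}
insert 61 → {73, 66, 61, 53, 50, 48, 45, 43}
insert 77 → {77, 73, 66, 61, 53, 50, 48, 45, 43}
remove-max → 77; now {73, 66, 61, 53, 50, 48, 45, 43}
remove-max → 73; now {66, 61, 53, 50, 48, 45, 43}
remove-max → 66; now {61, 53, 50, 48, 45, 43}
remove-max → 61; now {53, 50, 48, 45, 43}
insert 75 → {75, 53, 50, 48, 45, 43}
insert 64 → {75, 64, 53, 50, 48, 45, 43}

75 → 64 → 53 → 50 → 48 → 45 → 43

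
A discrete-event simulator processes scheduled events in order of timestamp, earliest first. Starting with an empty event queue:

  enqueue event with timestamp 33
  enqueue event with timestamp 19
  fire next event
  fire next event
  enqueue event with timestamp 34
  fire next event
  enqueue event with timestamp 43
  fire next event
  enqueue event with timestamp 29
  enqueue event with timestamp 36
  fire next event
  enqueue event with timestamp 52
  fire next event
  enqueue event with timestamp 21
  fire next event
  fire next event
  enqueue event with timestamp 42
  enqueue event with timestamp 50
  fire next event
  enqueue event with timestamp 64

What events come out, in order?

19, 33, 34, 43, 29, 36, 21, 52, 42

insert 33 → {33}
insert 19 → {19, 33}
fire next event → 19; now {33}
fire next event → 33; now {}
insert 34 → {34}
fire next event → 34; now {}
insert 43 → {43}
fire next event → 43; now {}
insert 29 → {29}
insert 36 → {29, 36}
fire next event → 29; now {36}
insert 52 → {36, 52}
fire next event → 36; now {52}
insert 21 → {21, 52}
fire next event → 21; now {52}
fire next event → 52; now {}
insert 42 → {42}
insert 50 → {42, 50}
fire next event → 42; now {50}
insert 64 → {50, 64}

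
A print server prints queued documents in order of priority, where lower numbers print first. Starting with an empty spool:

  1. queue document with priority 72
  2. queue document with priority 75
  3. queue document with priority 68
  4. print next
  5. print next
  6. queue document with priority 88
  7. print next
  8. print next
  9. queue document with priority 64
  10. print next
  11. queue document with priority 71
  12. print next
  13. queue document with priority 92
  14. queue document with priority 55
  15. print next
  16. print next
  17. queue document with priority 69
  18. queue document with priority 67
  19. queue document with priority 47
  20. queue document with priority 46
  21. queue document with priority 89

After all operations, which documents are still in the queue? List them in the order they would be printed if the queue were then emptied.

46, 47, 67, 69, 89

insert 72 → {72}
insert 75 → {72, 75}
insert 68 → {68, 72, 75}
print next → 68; now {72, 75}
print next → 72; now {75}
insert 88 → {75, 88}
print next → 75; now {88}
print next → 88; now {}
insert 64 → {64}
print next → 64; now {}
insert 71 → {71}
print next → 71; now {}
insert 92 → {92}
insert 55 → {55, 92}
print next → 55; now {92}
print next → 92; now {}
insert 69 → {69}
insert 67 → {67, 69}
insert 47 → {47, 67, 69}
insert 46 → {46, 47, 67, 69}
insert 89 → {46, 47, 67, 69, 89}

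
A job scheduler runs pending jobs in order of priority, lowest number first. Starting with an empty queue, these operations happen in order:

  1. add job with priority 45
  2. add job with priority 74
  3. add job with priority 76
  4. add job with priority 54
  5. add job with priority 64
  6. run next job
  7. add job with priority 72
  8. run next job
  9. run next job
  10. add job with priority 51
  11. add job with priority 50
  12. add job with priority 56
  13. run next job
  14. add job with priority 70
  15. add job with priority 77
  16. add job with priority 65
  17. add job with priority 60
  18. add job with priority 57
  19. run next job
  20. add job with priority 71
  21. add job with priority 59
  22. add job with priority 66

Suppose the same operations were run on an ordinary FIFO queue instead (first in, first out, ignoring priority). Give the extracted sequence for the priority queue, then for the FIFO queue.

priority queue: 45, 54, 64, 50, 51; FIFO queue: 45, 74, 76, 54, 64

insert 45 → {45}
insert 74 → {45, 74}
insert 76 → {45, 74, 76}
insert 54 → {45, 54, 74, 76}
insert 64 → {45, 54, 64, 74, 76}
run next job → 45; now {54, 64, 74, 76}
insert 72 → {54, 64, 72, 74, 76}
run next job → 54; now {64, 72, 74, 76}
run next job → 64; now {72, 74, 76}
insert 51 → {51, 72, 74, 76}
insert 50 → {50, 51, 72, 74, 76}
insert 56 → {50, 51, 56, 72, 74, 76}
run next job → 50; now {51, 56, 72, 74, 76}
insert 70 → {51, 56, 70, 72, 74, 76}
insert 77 → {51, 56, 70, 72, 74, 76, 77}
insert 65 → {51, 56, 65, 70, 72, 74, 76, 77}
insert 60 → {51, 56, 60, 65, 70, 72, 74, 76, 77}
insert 57 → {51, 56, 57, 60, 65, 70, 72, 74, 76, 77}
run next job → 51; now {56, 57, 60, 65, 70, 72, 74, 76, 77}
insert 71 → {56, 57, 60, 65, 70, 71, 72, 74, 76, 77}
insert 59 → {56, 57, 59, 60, 65, 70, 71, 72, 74, 76, 77}
insert 66 → {56, 57, 59, 60, 65, 66, 70, 71, 72, 74, 76, 77}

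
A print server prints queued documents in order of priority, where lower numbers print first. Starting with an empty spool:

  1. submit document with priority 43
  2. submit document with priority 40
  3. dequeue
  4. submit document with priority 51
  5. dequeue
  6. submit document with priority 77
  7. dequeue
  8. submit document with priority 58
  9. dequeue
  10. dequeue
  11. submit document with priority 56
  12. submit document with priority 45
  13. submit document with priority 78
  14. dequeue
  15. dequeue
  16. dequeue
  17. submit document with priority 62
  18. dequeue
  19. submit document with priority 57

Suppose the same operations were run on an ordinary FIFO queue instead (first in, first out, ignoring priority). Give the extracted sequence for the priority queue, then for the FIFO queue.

priority queue: 40, 43, 51, 58, 77, 45, 56, 78, 62; FIFO queue: 43, 40, 51, 77, 58, 56, 45, 78, 62

insert 43 → {43}
insert 40 → {40, 43}
dequeue → 40; now {43}
insert 51 → {43, 51}
dequeue → 43; now {51}
insert 77 → {51, 77}
dequeue → 51; now {77}
insert 58 → {58, 77}
dequeue → 58; now {77}
dequeue → 77; now {}
insert 56 → {56}
insert 45 → {45, 56}
insert 78 → {45, 56, 78}
dequeue → 45; now {56, 78}
dequeue → 56; now {78}
dequeue → 78; now {}
insert 62 → {62}
dequeue → 62; now {}
insert 57 → {57}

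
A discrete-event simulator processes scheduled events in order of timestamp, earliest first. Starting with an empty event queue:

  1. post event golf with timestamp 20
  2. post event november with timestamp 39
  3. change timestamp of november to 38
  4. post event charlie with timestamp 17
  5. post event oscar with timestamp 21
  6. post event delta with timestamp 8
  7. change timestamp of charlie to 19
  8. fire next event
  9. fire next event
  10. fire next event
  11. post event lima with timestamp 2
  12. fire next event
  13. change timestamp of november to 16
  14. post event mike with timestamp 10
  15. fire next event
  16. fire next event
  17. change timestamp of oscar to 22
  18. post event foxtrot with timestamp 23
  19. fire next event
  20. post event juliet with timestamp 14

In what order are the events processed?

add golf (timestamp 20) → {golf:20}
add november (timestamp 39) → {golf:20, november:39}
update november to timestamp 38 → {golf:20, november:38}
add charlie (timestamp 17) → {charlie:17, golf:20, november:38}
add oscar (timestamp 21) → {charlie:17, golf:20, oscar:21, november:38}
add delta (timestamp 8) → {delta:8, charlie:17, golf:20, oscar:21, november:38}
update charlie to timestamp 19 → {delta:8, charlie:19, golf:20, oscar:21, november:38}
fire next event → delta; now {charlie:19, golf:20, oscar:21, november:38}
fire next event → charlie; now {golf:20, oscar:21, november:38}
fire next event → golf; now {oscar:21, november:38}
add lima (timestamp 2) → {lima:2, oscar:21, november:38}
fire next event → lima; now {oscar:21, november:38}
update november to timestamp 16 → {november:16, oscar:21}
add mike (timestamp 10) → {mike:10, november:16, oscar:21}
fire next event → mike; now {november:16, oscar:21}
fire next event → november; now {oscar:21}
update oscar to timestamp 22 → {oscar:22}
add foxtrot (timestamp 23) → {oscar:22, foxtrot:23}
fire next event → oscar; now {foxtrot:23}
add juliet (timestamp 14) → {juliet:14, foxtrot:23}

delta → charlie → golf → lima → mike → november → oscar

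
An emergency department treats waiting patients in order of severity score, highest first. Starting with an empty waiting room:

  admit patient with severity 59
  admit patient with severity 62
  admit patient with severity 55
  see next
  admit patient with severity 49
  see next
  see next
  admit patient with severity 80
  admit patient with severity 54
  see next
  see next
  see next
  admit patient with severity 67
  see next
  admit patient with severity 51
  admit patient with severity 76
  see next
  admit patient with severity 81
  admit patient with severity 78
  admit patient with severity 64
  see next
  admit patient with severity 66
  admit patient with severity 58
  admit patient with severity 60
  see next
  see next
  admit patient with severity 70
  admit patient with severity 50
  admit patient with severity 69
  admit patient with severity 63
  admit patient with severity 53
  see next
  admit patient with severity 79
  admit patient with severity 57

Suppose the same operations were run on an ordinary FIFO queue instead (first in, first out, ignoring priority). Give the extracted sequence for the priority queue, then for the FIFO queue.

priority queue: [62, 59, 55, 80, 54, 49, 67, 76, 81, 78, 66, 70]; FIFO queue: 59, 62, 55, 49, 80, 54, 67, 51, 76, 81, 78, 64

insert 59 → {59}
insert 62 → {62, 59}
insert 55 → {62, 59, 55}
see next → 62; now {59, 55}
insert 49 → {59, 55, 49}
see next → 59; now {55, 49}
see next → 55; now {49}
insert 80 → {80, 49}
insert 54 → {80, 54, 49}
see next → 80; now {54, 49}
see next → 54; now {49}
see next → 49; now {}
insert 67 → {67}
see next → 67; now {}
insert 51 → {51}
insert 76 → {76, 51}
see next → 76; now {51}
insert 81 → {81, 51}
insert 78 → {81, 78, 51}
insert 64 → {81, 78, 64, 51}
see next → 81; now {78, 64, 51}
insert 66 → {78, 66, 64, 51}
insert 58 → {78, 66, 64, 58, 51}
insert 60 → {78, 66, 64, 60, 58, 51}
see next → 78; now {66, 64, 60, 58, 51}
see next → 66; now {64, 60, 58, 51}
insert 70 → {70, 64, 60, 58, 51}
insert 50 → {70, 64, 60, 58, 51, 50}
insert 69 → {70, 69, 64, 60, 58, 51, 50}
insert 63 → {70, 69, 64, 63, 60, 58, 51, 50}
insert 53 → {70, 69, 64, 63, 60, 58, 53, 51, 50}
see next → 70; now {69, 64, 63, 60, 58, 53, 51, 50}
insert 79 → {79, 69, 64, 63, 60, 58, 53, 51, 50}
insert 57 → {79, 69, 64, 63, 60, 58, 57, 53, 51, 50}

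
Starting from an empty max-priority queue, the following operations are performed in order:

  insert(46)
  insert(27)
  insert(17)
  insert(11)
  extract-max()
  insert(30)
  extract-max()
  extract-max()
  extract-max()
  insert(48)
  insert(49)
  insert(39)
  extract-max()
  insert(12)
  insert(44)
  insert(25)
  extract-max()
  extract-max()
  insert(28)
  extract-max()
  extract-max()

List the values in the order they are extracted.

46 → 30 → 27 → 17 → 49 → 48 → 44 → 39 → 28

insert 46 → {46}
insert 27 → {46, 27}
insert 17 → {46, 27, 17}
insert 11 → {46, 27, 17, 11}
extract-max → 46; now {27, 17, 11}
insert 30 → {30, 27, 17, 11}
extract-max → 30; now {27, 17, 11}
extract-max → 27; now {17, 11}
extract-max → 17; now {11}
insert 48 → {48, 11}
insert 49 → {49, 48, 11}
insert 39 → {49, 48, 39, 11}
extract-max → 49; now {48, 39, 11}
insert 12 → {48, 39, 12, 11}
insert 44 → {48, 44, 39, 12, 11}
insert 25 → {48, 44, 39, 25, 12, 11}
extract-max → 48; now {44, 39, 25, 12, 11}
extract-max → 44; now {39, 25, 12, 11}
insert 28 → {39, 28, 25, 12, 11}
extract-max → 39; now {28, 25, 12, 11}
extract-max → 28; now {25, 12, 11}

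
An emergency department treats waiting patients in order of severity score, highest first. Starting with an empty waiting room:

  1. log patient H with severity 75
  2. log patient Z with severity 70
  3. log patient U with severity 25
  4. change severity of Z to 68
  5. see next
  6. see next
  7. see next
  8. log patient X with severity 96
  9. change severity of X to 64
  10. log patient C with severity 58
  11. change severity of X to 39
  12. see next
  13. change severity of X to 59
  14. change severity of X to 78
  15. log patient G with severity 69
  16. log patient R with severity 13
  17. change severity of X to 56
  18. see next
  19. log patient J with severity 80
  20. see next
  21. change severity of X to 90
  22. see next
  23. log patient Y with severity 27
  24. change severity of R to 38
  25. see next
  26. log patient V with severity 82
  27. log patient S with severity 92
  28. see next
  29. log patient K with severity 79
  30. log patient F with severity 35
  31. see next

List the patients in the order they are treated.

add H (severity 75) → {H:75}
add Z (severity 70) → {H:75, Z:70}
add U (severity 25) → {H:75, Z:70, U:25}
update Z to severity 68 → {H:75, Z:68, U:25}
see next → H; now {Z:68, U:25}
see next → Z; now {U:25}
see next → U; now {}
add X (severity 96) → {X:96}
update X to severity 64 → {X:64}
add C (severity 58) → {X:64, C:58}
update X to severity 39 → {C:58, X:39}
see next → C; now {X:39}
update X to severity 59 → {X:59}
update X to severity 78 → {X:78}
add G (severity 69) → {X:78, G:69}
add R (severity 13) → {X:78, G:69, R:13}
update X to severity 56 → {G:69, X:56, R:13}
see next → G; now {X:56, R:13}
add J (severity 80) → {J:80, X:56, R:13}
see next → J; now {X:56, R:13}
update X to severity 90 → {X:90, R:13}
see next → X; now {R:13}
add Y (severity 27) → {Y:27, R:13}
update R to severity 38 → {R:38, Y:27}
see next → R; now {Y:27}
add V (severity 82) → {V:82, Y:27}
add S (severity 92) → {S:92, V:82, Y:27}
see next → S; now {V:82, Y:27}
add K (severity 79) → {V:82, K:79, Y:27}
add F (severity 35) → {V:82, K:79, F:35, Y:27}
see next → V; now {K:79, F:35, Y:27}

H, Z, U, C, G, J, X, R, S, V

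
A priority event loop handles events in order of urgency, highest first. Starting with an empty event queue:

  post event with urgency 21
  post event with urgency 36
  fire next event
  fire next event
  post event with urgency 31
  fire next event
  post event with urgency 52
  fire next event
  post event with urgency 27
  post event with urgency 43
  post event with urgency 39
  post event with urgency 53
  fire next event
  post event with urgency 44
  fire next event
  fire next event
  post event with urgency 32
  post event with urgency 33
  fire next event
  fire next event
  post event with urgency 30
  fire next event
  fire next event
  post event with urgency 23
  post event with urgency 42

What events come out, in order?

insert 21 → {21}
insert 36 → {36, 21}
fire next event → 36; now {21}
fire next event → 21; now {}
insert 31 → {31}
fire next event → 31; now {}
insert 52 → {52}
fire next event → 52; now {}
insert 27 → {27}
insert 43 → {43, 27}
insert 39 → {43, 39, 27}
insert 53 → {53, 43, 39, 27}
fire next event → 53; now {43, 39, 27}
insert 44 → {44, 43, 39, 27}
fire next event → 44; now {43, 39, 27}
fire next event → 43; now {39, 27}
insert 32 → {39, 32, 27}
insert 33 → {39, 33, 32, 27}
fire next event → 39; now {33, 32, 27}
fire next event → 33; now {32, 27}
insert 30 → {32, 30, 27}
fire next event → 32; now {30, 27}
fire next event → 30; now {27}
insert 23 → {27, 23}
insert 42 → {42, 27, 23}

[36, 21, 31, 52, 53, 44, 43, 39, 33, 32, 30]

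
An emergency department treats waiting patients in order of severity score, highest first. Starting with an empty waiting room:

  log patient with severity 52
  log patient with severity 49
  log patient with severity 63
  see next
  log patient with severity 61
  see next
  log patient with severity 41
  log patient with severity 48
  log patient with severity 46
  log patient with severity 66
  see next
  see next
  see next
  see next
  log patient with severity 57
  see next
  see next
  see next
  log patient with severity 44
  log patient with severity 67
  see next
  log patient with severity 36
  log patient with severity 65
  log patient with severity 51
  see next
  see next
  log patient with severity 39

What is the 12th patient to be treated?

insert 52 → {52}
insert 49 → {52, 49}
insert 63 → {63, 52, 49}
see next → 63; now {52, 49}
insert 61 → {61, 52, 49}
see next → 61; now {52, 49}
insert 41 → {52, 49, 41}
insert 48 → {52, 49, 48, 41}
insert 46 → {52, 49, 48, 46, 41}
insert 66 → {66, 52, 49, 48, 46, 41}
see next → 66; now {52, 49, 48, 46, 41}
see next → 52; now {49, 48, 46, 41}
see next → 49; now {48, 46, 41}
see next → 48; now {46, 41}
insert 57 → {57, 46, 41}
see next → 57; now {46, 41}
see next → 46; now {41}
see next → 41; now {}
insert 44 → {44}
insert 67 → {67, 44}
see next → 67; now {44}
insert 36 → {44, 36}
insert 65 → {65, 44, 36}
insert 51 → {65, 51, 44, 36}
see next → 65; now {51, 44, 36}
see next → 51; now {44, 36}
insert 39 → {44, 39, 36}

51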